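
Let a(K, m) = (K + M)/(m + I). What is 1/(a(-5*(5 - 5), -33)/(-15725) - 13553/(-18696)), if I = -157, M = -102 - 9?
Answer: 39729000/28798649 ≈ 1.3795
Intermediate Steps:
M = -111
a(K, m) = (-111 + K)/(-157 + m) (a(K, m) = (K - 111)/(m - 157) = (-111 + K)/(-157 + m))
1/(a(-5*(5 - 5), -33)/(-15725) - 13553/(-18696)) = 1/(((-111 - 5*(5 - 5))/(-157 - 33))/(-15725) - 13553/(-18696)) = 1/(((-111 - 5*0)/(-190))*(-1/15725) - 13553*(-1/18696)) = 1/(-(-111 + 0)/190*(-1/15725) + 13553/18696) = 1/(-1/190*(-111)*(-1/15725) + 13553/18696) = 1/((111/190)*(-1/15725) + 13553/18696) = 1/(-3/80750 + 13553/18696) = 1/(28798649/39729000) = 39729000/28798649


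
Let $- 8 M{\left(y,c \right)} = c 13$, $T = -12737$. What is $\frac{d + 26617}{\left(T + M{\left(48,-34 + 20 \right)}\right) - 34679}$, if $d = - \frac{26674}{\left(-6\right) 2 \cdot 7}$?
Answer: $- \frac{2262502}{3981033} \approx -0.56832$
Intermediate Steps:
$M{\left(y,c \right)} = - \frac{13 c}{8}$ ($M{\left(y,c \right)} = - \frac{c 13}{8} = - \frac{13 c}{8}$)
$d = \frac{13337}{42}$ ($d = - \frac{26674}{\left(-12\right) 7} = - \frac{26674}{-84} = \left(-26674\right) \left(- \frac{1}{84}\right) = \frac{13337}{42} \approx 317.55$)
$\frac{d + 26617}{\left(T + M{\left(48,-34 + 20 \right)}\right) - 34679} = \frac{\frac{13337}{42} + 26617}{\left(-12737 - \frac{13 \left(-34 + 20\right)}{8}\right) - 34679} = \frac{1131251}{42 \left(\left(-12737 - - \frac{91}{4}\right) - 34679\right)} = \frac{1131251}{42 \left(\left(-12737 + \frac{91}{4}\right) - 34679\right)} = \frac{1131251}{42 \left(- \frac{50857}{4} - 34679\right)} = \frac{1131251}{42 \left(- \frac{189573}{4}\right)} = \frac{1131251}{42} \left(- \frac{4}{189573}\right) = - \frac{2262502}{3981033}$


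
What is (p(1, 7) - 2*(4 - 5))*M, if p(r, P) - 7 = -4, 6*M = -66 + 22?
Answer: -110/3 ≈ -36.667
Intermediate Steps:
M = -22/3 (M = (-66 + 22)/6 = (1/6)*(-44) = -22/3 ≈ -7.3333)
p(r, P) = 3 (p(r, P) = 7 - 4 = 3)
(p(1, 7) - 2*(4 - 5))*M = (3 - 2*(4 - 5))*(-22/3) = (3 - 2*(-1))*(-22/3) = (3 + 2)*(-22/3) = 5*(-22/3) = -110/3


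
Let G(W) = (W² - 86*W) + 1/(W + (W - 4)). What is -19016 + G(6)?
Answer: -155967/8 ≈ -19496.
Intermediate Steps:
G(W) = W² + 1/(-4 + 2*W) - 86*W (G(W) = (W² - 86*W) + 1/(W + (-4 + W)) = (W² - 86*W) + 1/(-4 + 2*W) = W² + 1/(-4 + 2*W) - 86*W)
-19016 + G(6) = -19016 + (½ + 6³ - 88*6² + 172*6)/(-2 + 6) = -19016 + (½ + 216 - 88*36 + 1032)/4 = -19016 + (½ + 216 - 3168 + 1032)/4 = -19016 + (¼)*(-3839/2) = -19016 - 3839/8 = -155967/8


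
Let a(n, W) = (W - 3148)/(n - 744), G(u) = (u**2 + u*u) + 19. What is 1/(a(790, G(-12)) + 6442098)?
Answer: 46/296333667 ≈ 1.5523e-7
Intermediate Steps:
G(u) = 19 + 2*u**2 (G(u) = (u**2 + u**2) + 19 = 2*u**2 + 19 = 19 + 2*u**2)
a(n, W) = (-3148 + W)/(-744 + n)
1/(a(790, G(-12)) + 6442098) = 1/((-3148 + (19 + 2*(-12)**2))/(-744 + 790) + 6442098) = 1/((-3148 + (19 + 2*144))/46 + 6442098) = 1/((-3148 + (19 + 288))/46 + 6442098) = 1/((-3148 + 307)/46 + 6442098) = 1/((1/46)*(-2841) + 6442098) = 1/(-2841/46 + 6442098) = 1/(296333667/46) = 46/296333667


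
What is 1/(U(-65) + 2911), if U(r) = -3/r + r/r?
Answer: 65/189283 ≈ 0.00034340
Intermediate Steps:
U(r) = 1 - 3/r (U(r) = -3/r + 1 = 1 - 3/r)
1/(U(-65) + 2911) = 1/((-3 - 65)/(-65) + 2911) = 1/(-1/65*(-68) + 2911) = 1/(68/65 + 2911) = 1/(189283/65) = 65/189283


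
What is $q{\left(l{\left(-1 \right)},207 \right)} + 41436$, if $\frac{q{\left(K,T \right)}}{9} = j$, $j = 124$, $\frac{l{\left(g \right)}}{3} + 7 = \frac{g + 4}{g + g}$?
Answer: $42552$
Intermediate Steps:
$l{\left(g \right)} = -21 + \frac{3 \left(4 + g\right)}{2 g}$ ($l{\left(g \right)} = -21 + 3 \frac{g + 4}{g + g} = -21 + 3 \frac{4 + g}{2 g} = -21 + \frac{3 \left(4 + g\right)}{2 g}$)
$q{\left(K,T \right)} = 1116$ ($q{\left(K,T \right)} = 9 \cdot 124 = 1116$)
$q{\left(l{\left(-1 \right)},207 \right)} + 41436 = 1116 + 41436 = 42552$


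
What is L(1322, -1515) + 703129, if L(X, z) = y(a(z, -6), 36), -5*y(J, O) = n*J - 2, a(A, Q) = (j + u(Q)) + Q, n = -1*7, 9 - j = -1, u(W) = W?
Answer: 3515633/5 ≈ 7.0313e+5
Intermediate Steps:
j = 10 (j = 9 - 1*(-1) = 9 + 1 = 10)
n = -7
a(A, Q) = 10 + 2*Q (a(A, Q) = (10 + Q) + Q = 10 + 2*Q)
y(J, O) = ⅖ + 7*J/5 (y(J, O) = -(-7*J - 2)/5 = -(-2 - 7*J)/5 = ⅖ + 7*J/5)
L(X, z) = -12/5 (L(X, z) = ⅖ + 7*(10 + 2*(-6))/5 = ⅖ + 7*(10 - 12)/5 = ⅖ + (7/5)*(-2) = ⅖ - 14/5 = -12/5)
L(1322, -1515) + 703129 = -12/5 + 703129 = 3515633/5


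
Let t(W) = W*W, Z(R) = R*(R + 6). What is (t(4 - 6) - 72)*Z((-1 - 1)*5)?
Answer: -2720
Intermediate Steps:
Z(R) = R*(6 + R)
t(W) = W²
(t(4 - 6) - 72)*Z((-1 - 1)*5) = ((4 - 6)² - 72)*(((-1 - 1)*5)*(6 + (-1 - 1)*5)) = ((-2)² - 72)*((-2*5)*(6 - 2*5)) = (4 - 72)*(-10*(6 - 10)) = -(-680)*(-4) = -68*40 = -2720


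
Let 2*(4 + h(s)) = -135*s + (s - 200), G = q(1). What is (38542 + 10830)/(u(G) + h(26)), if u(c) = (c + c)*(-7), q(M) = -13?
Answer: -12343/416 ≈ -29.671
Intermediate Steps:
G = -13
u(c) = -14*c (u(c) = (2*c)*(-7) = -14*c)
h(s) = -104 - 67*s (h(s) = -4 + (-135*s + (s - 200))/2 = -4 + (-135*s + (-200 + s))/2 = -4 + (-200 - 134*s)/2 = -4 + (-100 - 67*s) = -104 - 67*s)
(38542 + 10830)/(u(G) + h(26)) = (38542 + 10830)/(-14*(-13) + (-104 - 67*26)) = 49372/(182 + (-104 - 1742)) = 49372/(182 - 1846) = 49372/(-1664) = 49372*(-1/1664) = -12343/416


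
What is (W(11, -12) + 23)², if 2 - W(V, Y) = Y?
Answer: 1369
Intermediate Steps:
W(V, Y) = 2 - Y
(W(11, -12) + 23)² = ((2 - 1*(-12)) + 23)² = ((2 + 12) + 23)² = (14 + 23)² = 37² = 1369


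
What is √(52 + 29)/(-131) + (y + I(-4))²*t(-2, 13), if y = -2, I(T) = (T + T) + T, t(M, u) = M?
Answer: -51361/131 ≈ -392.07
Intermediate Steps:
I(T) = 3*T (I(T) = 2*T + T = 3*T)
√(52 + 29)/(-131) + (y + I(-4))²*t(-2, 13) = √(52 + 29)/(-131) + (-2 + 3*(-4))²*(-2) = √81*(-1/131) + (-2 - 12)²*(-2) = 9*(-1/131) + (-14)²*(-2) = -9/131 + 196*(-2) = -9/131 - 392 = -51361/131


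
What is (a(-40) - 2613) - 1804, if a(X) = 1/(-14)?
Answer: -61839/14 ≈ -4417.1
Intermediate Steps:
a(X) = -1/14
(a(-40) - 2613) - 1804 = (-1/14 - 2613) - 1804 = -36583/14 - 1804 = -61839/14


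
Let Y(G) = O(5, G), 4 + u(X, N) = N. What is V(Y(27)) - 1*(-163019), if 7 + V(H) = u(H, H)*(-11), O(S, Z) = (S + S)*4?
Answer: 162616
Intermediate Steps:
u(X, N) = -4 + N
O(S, Z) = 8*S (O(S, Z) = (2*S)*4 = 8*S)
Y(G) = 40 (Y(G) = 8*5 = 40)
V(H) = 37 - 11*H (V(H) = -7 + (-4 + H)*(-11) = -7 + (44 - 11*H) = 37 - 11*H)
V(Y(27)) - 1*(-163019) = (37 - 11*40) - 1*(-163019) = (37 - 440) + 163019 = -403 + 163019 = 162616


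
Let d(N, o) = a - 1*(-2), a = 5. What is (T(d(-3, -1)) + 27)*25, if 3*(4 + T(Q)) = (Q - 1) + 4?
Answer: 1975/3 ≈ 658.33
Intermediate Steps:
d(N, o) = 7 (d(N, o) = 5 - 1*(-2) = 5 + 2 = 7)
T(Q) = -3 + Q/3 (T(Q) = -4 + ((Q - 1) + 4)/3 = -4 + ((-1 + Q) + 4)/3 = -4 + (3 + Q)/3 = -4 + (1 + Q/3) = -3 + Q/3)
(T(d(-3, -1)) + 27)*25 = ((-3 + (1/3)*7) + 27)*25 = ((-3 + 7/3) + 27)*25 = (-2/3 + 27)*25 = (79/3)*25 = 1975/3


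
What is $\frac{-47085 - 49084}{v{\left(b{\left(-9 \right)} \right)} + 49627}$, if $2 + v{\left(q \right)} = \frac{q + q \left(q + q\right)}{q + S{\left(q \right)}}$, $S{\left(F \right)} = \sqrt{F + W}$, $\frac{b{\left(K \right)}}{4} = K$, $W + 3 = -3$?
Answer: $- \frac{1062767369591}{547647850231} - \frac{40967994 i \sqrt{42}}{547647850231} \approx -1.9406 - 0.00048481 i$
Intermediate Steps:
$W = -6$ ($W = -3 - 3 = -6$)
$b{\left(K \right)} = 4 K$
$S{\left(F \right)} = \sqrt{-6 + F}$ ($S{\left(F \right)} = \sqrt{F - 6} = \sqrt{-6 + F}$)
$v{\left(q \right)} = -2 + \frac{q + 2 q^{2}}{q + \sqrt{-6 + q}}$ ($v{\left(q \right)} = -2 + \frac{q + q \left(q + q\right)}{q + \sqrt{-6 + q}} = -2 + \frac{q + q 2 q}{q + \sqrt{-6 + q}} = -2 + \frac{q + 2 q^{2}}{q + \sqrt{-6 + q}}$)
$\frac{-47085 - 49084}{v{\left(b{\left(-9 \right)} \right)} + 49627} = \frac{-47085 - 49084}{\frac{- 4 \left(-9\right) - 2 \sqrt{-6 + 4 \left(-9\right)} + 2 \left(4 \left(-9\right)\right)^{2}}{4 \left(-9\right) + \sqrt{-6 + 4 \left(-9\right)}} + 49627} = - \frac{96169}{\frac{\left(-1\right) \left(-36\right) - 2 \sqrt{-6 - 36} + 2 \left(-36\right)^{2}}{-36 + \sqrt{-6 - 36}} + 49627} = - \frac{96169}{\frac{36 - 2 \sqrt{-42} + 2 \cdot 1296}{-36 + \sqrt{-42}} + 49627} = - \frac{96169}{\frac{36 - 2 i \sqrt{42} + 2592}{-36 + i \sqrt{42}} + 49627} = - \frac{96169}{\frac{2628 - 2 i \sqrt{42}}{-36 + i \sqrt{42}} + 49627} = - \frac{96169}{49627 + \frac{2628 - 2 i \sqrt{42}}{-36 + i \sqrt{42}}}$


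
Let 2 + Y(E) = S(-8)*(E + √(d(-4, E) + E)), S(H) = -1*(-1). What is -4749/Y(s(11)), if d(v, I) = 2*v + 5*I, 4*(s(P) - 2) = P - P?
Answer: -4749/2 ≈ -2374.5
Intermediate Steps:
s(P) = 2 (s(P) = 2 + (P - P)/4 = 2 + (¼)*0 = 2 + 0 = 2)
S(H) = 1
Y(E) = -2 + E + √(-8 + 6*E) (Y(E) = -2 + 1*(E + √((2*(-4) + 5*E) + E)) = -2 + 1*(E + √((-8 + 5*E) + E)) = -2 + 1*(E + √(-8 + 6*E)) = -2 + (E + √(-8 + 6*E)) = -2 + E + √(-8 + 6*E))
-4749/Y(s(11)) = -4749/(-2 + 2 + √(-8 + 6*2)) = -4749/(-2 + 2 + √(-8 + 12)) = -4749/(-2 + 2 + √4) = -4749/(-2 + 2 + 2) = -4749/2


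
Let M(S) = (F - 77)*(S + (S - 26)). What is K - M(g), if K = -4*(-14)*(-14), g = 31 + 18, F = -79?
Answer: 10448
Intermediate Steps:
g = 49
M(S) = 4056 - 312*S (M(S) = (-79 - 77)*(S + (S - 26)) = -156*(S + (-26 + S)) = -156*(-26 + 2*S) = 4056 - 312*S)
K = -784 (K = 56*(-14) = -784)
K - M(g) = -784 - (4056 - 312*49) = -784 - (4056 - 15288) = -784 - 1*(-11232) = -784 + 11232 = 10448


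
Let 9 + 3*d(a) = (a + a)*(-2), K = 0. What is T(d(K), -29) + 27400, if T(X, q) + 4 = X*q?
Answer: 27483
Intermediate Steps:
d(a) = -3 - 4*a/3 (d(a) = -3 + ((a + a)*(-2))/3 = -3 + ((2*a)*(-2))/3 = -3 + (-4*a)/3 = -3 - 4*a/3)
T(X, q) = -4 + X*q
T(d(K), -29) + 27400 = (-4 + (-3 - 4/3*0)*(-29)) + 27400 = (-4 + (-3 + 0)*(-29)) + 27400 = (-4 - 3*(-29)) + 27400 = (-4 + 87) + 27400 = 83 + 27400 = 27483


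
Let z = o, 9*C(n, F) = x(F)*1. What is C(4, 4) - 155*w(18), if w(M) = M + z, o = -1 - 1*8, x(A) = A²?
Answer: -12539/9 ≈ -1393.2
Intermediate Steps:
C(n, F) = F²/9 (C(n, F) = (F²*1)/9 = F²/9)
o = -9 (o = -1 - 8 = -9)
z = -9
w(M) = -9 + M (w(M) = M - 9 = -9 + M)
C(4, 4) - 155*w(18) = (⅑)*4² - 155*(-9 + 18) = (⅑)*16 - 155*9 = 16/9 - 1395 = -12539/9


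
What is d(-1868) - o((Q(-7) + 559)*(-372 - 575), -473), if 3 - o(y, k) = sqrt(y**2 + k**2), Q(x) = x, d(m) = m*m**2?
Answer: -6518244035 + sqrt(273261513265) ≈ -6.5177e+9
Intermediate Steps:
d(m) = m**3
o(y, k) = 3 - sqrt(k**2 + y**2) (o(y, k) = 3 - sqrt(y**2 + k**2) = 3 - sqrt(k**2 + y**2))
d(-1868) - o((Q(-7) + 559)*(-372 - 575), -473) = (-1868)**3 - (3 - sqrt((-473)**2 + ((-7 + 559)*(-372 - 575))**2)) = -6518244032 - (3 - sqrt(223729 + (552*(-947))**2)) = -6518244032 - (3 - sqrt(223729 + (-522744)**2)) = -6518244032 - (3 - sqrt(223729 + 273261289536)) = -6518244032 - (3 - sqrt(273261513265)) = -6518244032 + (-3 + sqrt(273261513265)) = -6518244035 + sqrt(273261513265)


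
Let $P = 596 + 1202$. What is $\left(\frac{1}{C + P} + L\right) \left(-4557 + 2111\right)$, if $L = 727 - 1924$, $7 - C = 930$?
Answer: $\frac{2561876804}{875} \approx 2.9279 \cdot 10^{6}$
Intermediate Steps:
$C = -923$ ($C = 7 - 930 = -923$)
$P = 1798$
$L = -1197$
$\left(\frac{1}{C + P} + L\right) \left(-4557 + 2111\right) = \left(\frac{1}{-923 + 1798} - 1197\right) \left(-4557 + 2111\right) = \left(\frac{1}{875} - 1197\right) \left(-2446\right) = \left(- \frac{1047374}{875}\right) \left(-2446\right) = \frac{2561876804}{875}$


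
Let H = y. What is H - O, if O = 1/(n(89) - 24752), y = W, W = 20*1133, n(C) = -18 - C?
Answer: 563304941/24859 ≈ 22660.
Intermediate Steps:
W = 22660
y = 22660
O = -1/24859 (O = 1/((-18 - 1*89) - 24752) = 1/((-18 - 89) - 24752) = 1/(-107 - 24752) = 1/(-24859) = -1/24859 ≈ -4.0227e-5)
H = 22660
H - O = 22660 - 1*(-1/24859) = 22660 + 1/24859 = 563304941/24859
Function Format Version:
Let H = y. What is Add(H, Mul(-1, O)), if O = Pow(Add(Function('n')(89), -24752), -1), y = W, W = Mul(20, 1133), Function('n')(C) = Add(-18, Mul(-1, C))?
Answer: Rational(563304941, 24859) ≈ 22660.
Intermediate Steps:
W = 22660
y = 22660
O = Rational(-1, 24859) (O = Pow(Add(Add(-18, Mul(-1, 89)), -24752), -1) = Pow(Add(Add(-18, -89), -24752), -1) = Pow(Add(-107, -24752), -1) = Pow(-24859, -1) = Rational(-1, 24859) ≈ -4.0227e-5)
H = 22660
Add(H, Mul(-1, O)) = Add(22660, Mul(-1, Rational(-1, 24859))) = Add(22660, Rational(1, 24859)) = Rational(563304941, 24859)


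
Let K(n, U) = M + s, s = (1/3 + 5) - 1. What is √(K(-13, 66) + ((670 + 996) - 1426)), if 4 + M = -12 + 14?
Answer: √2181/3 ≈ 15.567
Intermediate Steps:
s = 13/3 (s = (⅓ + 5) - 1 = 16/3 - 1 = 13/3 ≈ 4.3333)
M = -2 (M = -4 + (-12 + 14) = -4 + 2 = -2)
K(n, U) = 7/3 (K(n, U) = -2 + 13/3 = 7/3)
√(K(-13, 66) + ((670 + 996) - 1426)) = √(7/3 + ((670 + 996) - 1426)) = √(7/3 + (1666 - 1426)) = √(7/3 + 240) = √(727/3) = √2181/3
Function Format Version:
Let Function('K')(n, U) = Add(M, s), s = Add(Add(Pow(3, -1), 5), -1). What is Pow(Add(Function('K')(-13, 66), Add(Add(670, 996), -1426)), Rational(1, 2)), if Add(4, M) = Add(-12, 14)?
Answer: Mul(Rational(1, 3), Pow(2181, Rational(1, 2))) ≈ 15.567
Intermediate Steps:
s = Rational(13, 3) (s = Add(Add(Rational(1, 3), 5), -1) = Add(Rational(16, 3), -1) = Rational(13, 3) ≈ 4.3333)
M = -2 (M = Add(-4, Add(-12, 14)) = Add(-4, 2) = -2)
Function('K')(n, U) = Rational(7, 3) (Function('K')(n, U) = Add(-2, Rational(13, 3)) = Rational(7, 3))
Pow(Add(Function('K')(-13, 66), Add(Add(670, 996), -1426)), Rational(1, 2)) = Pow(Add(Rational(7, 3), Add(Add(670, 996), -1426)), Rational(1, 2)) = Pow(Add(Rational(7, 3), Add(1666, -1426)), Rational(1, 2)) = Pow(Add(Rational(7, 3), 240), Rational(1, 2)) = Pow(Rational(727, 3), Rational(1, 2)) = Mul(Rational(1, 3), Pow(2181, Rational(1, 2)))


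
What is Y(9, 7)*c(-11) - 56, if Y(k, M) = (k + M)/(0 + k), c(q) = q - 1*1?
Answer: -232/3 ≈ -77.333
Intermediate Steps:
c(q) = -1 + q (c(q) = q - 1 = -1 + q)
Y(k, M) = (M + k)/k
Y(9, 7)*c(-11) - 56 = ((7 + 9)/9)*(-1 - 11) - 56 = ((1/9)*16)*(-12) - 56 = (16/9)*(-12) - 56 = -64/3 - 56 = -232/3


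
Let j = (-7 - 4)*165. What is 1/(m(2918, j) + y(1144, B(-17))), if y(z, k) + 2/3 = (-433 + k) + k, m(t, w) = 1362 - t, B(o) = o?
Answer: -3/6071 ≈ -0.00049415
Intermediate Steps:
j = -1815 (j = -11*165 = -1815)
y(z, k) = -1301/3 + 2*k (y(z, k) = -⅔ + ((-433 + k) + k) = -⅔ + (-433 + 2*k) = -1301/3 + 2*k)
1/(m(2918, j) + y(1144, B(-17))) = 1/((1362 - 1*2918) + (-1301/3 + 2*(-17))) = 1/((1362 - 2918) + (-1301/3 - 34)) = 1/(-1556 - 1403/3) = 1/(-6071/3) = -3/6071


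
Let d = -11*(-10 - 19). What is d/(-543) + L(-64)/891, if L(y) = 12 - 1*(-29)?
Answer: -87322/161271 ≈ -0.54146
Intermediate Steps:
L(y) = 41 (L(y) = 12 + 29 = 41)
d = 319 (d = -11*(-29) = 319)
d/(-543) + L(-64)/891 = 319/(-543) + 41/891 = 319*(-1/543) + 41*(1/891) = -319/543 + 41/891 = -87322/161271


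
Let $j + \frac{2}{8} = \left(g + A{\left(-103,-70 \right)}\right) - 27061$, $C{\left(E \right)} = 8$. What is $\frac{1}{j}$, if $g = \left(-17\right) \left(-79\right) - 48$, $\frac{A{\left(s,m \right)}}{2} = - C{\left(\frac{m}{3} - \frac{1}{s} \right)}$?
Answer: $- \frac{4}{103129} \approx -3.8786 \cdot 10^{-5}$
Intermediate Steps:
$A{\left(s,m \right)} = -16$ ($A{\left(s,m \right)} = 2 \left(\left(-1\right) 8\right) = 2 \left(-8\right) = -16$)
$g = 1295$ ($g = 1343 - 48 = 1295$)
$j = - \frac{103129}{4}$ ($j = - \frac{1}{4} + \left(\left(1295 - 16\right) - 27061\right) = - \frac{1}{4} + \left(1279 - 27061\right) = - \frac{1}{4} - 25782 = - \frac{103129}{4} \approx -25782.0$)
$\frac{1}{j} = \frac{1}{- \frac{103129}{4}} = - \frac{4}{103129}$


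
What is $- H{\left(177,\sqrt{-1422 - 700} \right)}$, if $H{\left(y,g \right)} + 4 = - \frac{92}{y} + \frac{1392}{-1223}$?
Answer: $\frac{1224784}{216471} \approx 5.658$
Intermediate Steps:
$H{\left(y,g \right)} = - \frac{6284}{1223} - \frac{92}{y}$ ($H{\left(y,g \right)} = -4 + \left(- \frac{92}{y} + \frac{1392}{-1223}\right) = -4 + \left(- \frac{92}{y} + 1392 \left(- \frac{1}{1223}\right)\right) = -4 - \left(\frac{1392}{1223} + \frac{92}{y}\right) = - \frac{6284}{1223} - \frac{92}{y}$)
$- H{\left(177,\sqrt{-1422 - 700} \right)} = - (- \frac{6284}{1223} - \frac{92}{177}) = \left(-1\right) \left(- \frac{1224784}{216471}\right) = \frac{1224784}{216471}$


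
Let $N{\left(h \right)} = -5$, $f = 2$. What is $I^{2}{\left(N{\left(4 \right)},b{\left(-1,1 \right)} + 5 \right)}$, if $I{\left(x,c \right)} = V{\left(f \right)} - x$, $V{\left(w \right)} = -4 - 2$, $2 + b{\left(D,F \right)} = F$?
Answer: $1$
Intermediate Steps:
$b{\left(D,F \right)} = -2 + F$
$V{\left(w \right)} = -6$ ($V{\left(w \right)} = -4 - 2 = -6$)
$I{\left(x,c \right)} = -6 - x$
$I^{2}{\left(N{\left(4 \right)},b{\left(-1,1 \right)} + 5 \right)} = \left(-6 - -5\right)^{2} = \left(-6 + 5\right)^{2} = \left(-1\right)^{2} = 1$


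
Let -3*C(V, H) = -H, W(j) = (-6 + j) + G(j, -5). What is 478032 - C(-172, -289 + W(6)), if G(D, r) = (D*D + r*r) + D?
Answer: 478106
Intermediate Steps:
G(D, r) = D + D² + r² (G(D, r) = (D² + r²) + D = D + D² + r²)
W(j) = 19 + j² + 2*j (W(j) = (-6 + j) + (j + j² + (-5)²) = (-6 + j) + (j + j² + 25) = (-6 + j) + (25 + j + j²) = 19 + j² + 2*j)
C(V, H) = H/3 (C(V, H) = -(-1)*H/3 = H/3)
478032 - C(-172, -289 + W(6)) = 478032 - (-289 + (19 + 6² + 2*6))/3 = 478032 - (-289 + (19 + 36 + 12))/3 = 478032 - (-289 + 67)/3 = 478032 - (-222)/3 = 478032 - 1*(-74) = 478032 + 74 = 478106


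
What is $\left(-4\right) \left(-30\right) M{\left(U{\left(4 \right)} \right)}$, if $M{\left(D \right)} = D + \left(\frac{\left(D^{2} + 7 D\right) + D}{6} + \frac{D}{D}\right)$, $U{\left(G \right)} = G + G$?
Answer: $3640$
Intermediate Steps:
$U{\left(G \right)} = 2 G$
$M{\left(D \right)} = 1 + \frac{D^{2}}{6} + \frac{7 D}{3}$ ($M{\left(D \right)} = D + \left(\left(D^{2} + 8 D\right) \frac{1}{6} + 1\right) = D + \left(\left(\frac{D^{2}}{6} + \frac{4 D}{3}\right) + 1\right) = D + \left(1 + \frac{D^{2}}{6} + \frac{4 D}{3}\right) = 1 + \frac{D^{2}}{6} + \frac{7 D}{3}$)
$\left(-4\right) \left(-30\right) M{\left(U{\left(4 \right)} \right)} = \left(-4\right) \left(-30\right) \left(1 + \frac{\left(2 \cdot 4\right)^{2}}{6} + \frac{7 \cdot 2 \cdot 4}{3}\right) = 120 \left(1 + \frac{8^{2}}{6} + \frac{7}{3} \cdot 8\right) = 120 \left(1 + \frac{1}{6} \cdot 64 + \frac{56}{3}\right) = 120 \left(1 + \frac{32}{3} + \frac{56}{3}\right) = 120 \cdot \frac{91}{3} = 3640$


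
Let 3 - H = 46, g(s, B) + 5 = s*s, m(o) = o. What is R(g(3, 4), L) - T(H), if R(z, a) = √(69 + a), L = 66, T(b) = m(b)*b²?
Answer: 79507 + 3*√15 ≈ 79519.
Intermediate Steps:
g(s, B) = -5 + s² (g(s, B) = -5 + s*s = -5 + s²)
H = -43 (H = 3 - 1*46 = 3 - 46 = -43)
T(b) = b³ (T(b) = b*b² = b³)
R(g(3, 4), L) - T(H) = √(69 + 66) - 1*(-43)³ = √135 - 1*(-79507) = 3*√15 + 79507 = 79507 + 3*√15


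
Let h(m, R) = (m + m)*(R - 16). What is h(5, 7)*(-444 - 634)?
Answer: 97020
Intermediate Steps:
h(m, R) = 2*m*(-16 + R) (h(m, R) = (2*m)*(-16 + R) = 2*m*(-16 + R))
h(5, 7)*(-444 - 634) = (2*5*(-16 + 7))*(-444 - 634) = (2*5*(-9))*(-1078) = -90*(-1078) = 97020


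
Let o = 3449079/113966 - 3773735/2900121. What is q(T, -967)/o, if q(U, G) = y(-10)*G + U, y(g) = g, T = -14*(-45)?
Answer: 486329493689400/1367524136507 ≈ 355.63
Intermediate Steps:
T = 630
q(U, G) = U - 10*G (q(U, G) = -10*G + U = U - 10*G)
o = 1367524136507/47216455698 (o = 3449079*(1/113966) - 3773735*1/2900121 = 3449079/113966 - 539105/414303 = 1367524136507/47216455698 ≈ 28.963)
q(T, -967)/o = (630 - 10*(-967))/(1367524136507/47216455698) = (630 + 9670)*(47216455698/1367524136507) = 10300*(47216455698/1367524136507) = 486329493689400/1367524136507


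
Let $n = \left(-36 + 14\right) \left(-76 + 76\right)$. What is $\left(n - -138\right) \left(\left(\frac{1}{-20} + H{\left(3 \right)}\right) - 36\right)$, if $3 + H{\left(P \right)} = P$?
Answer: $- \frac{49749}{10} \approx -4974.9$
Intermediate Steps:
$H{\left(P \right)} = -3 + P$
$n = 0$ ($n = \left(-22\right) 0 = 0$)
$\left(n - -138\right) \left(\left(\frac{1}{-20} + H{\left(3 \right)}\right) - 36\right) = \left(0 - -138\right) \left(\left(\frac{1}{-20} + \left(-3 + 3\right)\right) - 36\right) = \left(0 + 138\right) \left(\left(- \frac{1}{20} + 0\right) - 36\right) = 138 \left(- \frac{1}{20} - 36\right) = 138 \left(- \frac{721}{20}\right) = - \frac{49749}{10}$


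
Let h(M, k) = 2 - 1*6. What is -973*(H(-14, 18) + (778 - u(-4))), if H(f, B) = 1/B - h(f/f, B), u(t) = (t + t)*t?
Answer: -13136473/18 ≈ -7.2980e+5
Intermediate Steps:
u(t) = 2*t² (u(t) = (2*t)*t = 2*t²)
h(M, k) = -4 (h(M, k) = 2 - 6 = -4)
H(f, B) = 4 + 1/B (H(f, B) = 1/B - 1*(-4) = 1/B + 4 = 4 + 1/B)
-973*(H(-14, 18) + (778 - u(-4))) = -973*((4 + 1/18) + (778 - 2*(-4)²)) = -973*((4 + 1/18) + (778 - 2*16)) = -973*(73/18 + (778 - 1*32)) = -973*(73/18 + (778 - 32)) = -973*(73/18 + 746) = -973*13501/18 = -13136473/18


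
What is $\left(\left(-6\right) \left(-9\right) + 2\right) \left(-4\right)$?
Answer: $-224$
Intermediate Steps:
$\left(\left(-6\right) \left(-9\right) + 2\right) \left(-4\right) = \left(54 + 2\right) \left(-4\right) = 56 \left(-4\right) = -224$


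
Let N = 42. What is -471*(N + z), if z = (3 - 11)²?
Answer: -49926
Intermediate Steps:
z = 64 (z = (-8)² = 64)
-471*(N + z) = -471*(42 + 64) = -471*106 = -49926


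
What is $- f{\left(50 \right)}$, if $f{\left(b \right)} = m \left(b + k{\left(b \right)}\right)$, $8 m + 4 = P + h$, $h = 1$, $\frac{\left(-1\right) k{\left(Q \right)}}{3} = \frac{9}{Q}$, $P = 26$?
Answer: $- \frac{56879}{400} \approx -142.2$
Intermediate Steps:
$k{\left(Q \right)} = - \frac{27}{Q}$ ($k{\left(Q \right)} = - 3 \frac{9}{Q} = - \frac{27}{Q}$)
$m = \frac{23}{8}$ ($m = - \frac{1}{2} + \frac{26 + 1}{8} = - \frac{1}{2} + \frac{1}{8} \cdot 27 = - \frac{1}{2} + \frac{27}{8} = \frac{23}{8} \approx 2.875$)
$f{\left(b \right)} = - \frac{621}{8 b} + \frac{23 b}{8}$ ($f{\left(b \right)} = \frac{23 \left(b - \frac{27}{b}\right)}{8} = - \frac{621}{8 b} + \frac{23 b}{8}$)
$- f{\left(50 \right)} = - \frac{23 \left(-27 + 50^{2}\right)}{8 \cdot 50} = - \frac{23 \left(-27 + 2500\right)}{8 \cdot 50} = - \frac{23 \cdot 2473}{8 \cdot 50} = \left(-1\right) \frac{56879}{400} = - \frac{56879}{400}$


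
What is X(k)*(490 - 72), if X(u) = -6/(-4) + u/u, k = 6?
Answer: 1045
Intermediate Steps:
X(u) = 5/2 (X(u) = -6*(-¼) + 1 = 3/2 + 1 = 5/2)
X(k)*(490 - 72) = 5*(490 - 72)/2 = (5/2)*418 = 1045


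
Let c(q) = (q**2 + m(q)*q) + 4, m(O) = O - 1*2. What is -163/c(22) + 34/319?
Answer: -705/10208 ≈ -0.069063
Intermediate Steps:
m(O) = -2 + O (m(O) = O - 2 = -2 + O)
c(q) = 4 + q**2 + q*(-2 + q) (c(q) = (q**2 + (-2 + q)*q) + 4 = (q**2 + q*(-2 + q)) + 4 = 4 + q**2 + q*(-2 + q))
-163/c(22) + 34/319 = -163/(4 - 2*22 + 2*22**2) + 34/319 = -163/(4 - 44 + 2*484) + 34*(1/319) = -163/(4 - 44 + 968) + 34/319 = -163/928 + 34/319 = -705/10208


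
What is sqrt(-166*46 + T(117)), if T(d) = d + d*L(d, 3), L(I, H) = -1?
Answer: 2*I*sqrt(1909) ≈ 87.384*I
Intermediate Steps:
T(d) = 0 (T(d) = d + d*(-1) = d - d = 0)
sqrt(-166*46 + T(117)) = sqrt(-166*46 + 0) = sqrt(-7636 + 0) = sqrt(-7636) = 2*I*sqrt(1909)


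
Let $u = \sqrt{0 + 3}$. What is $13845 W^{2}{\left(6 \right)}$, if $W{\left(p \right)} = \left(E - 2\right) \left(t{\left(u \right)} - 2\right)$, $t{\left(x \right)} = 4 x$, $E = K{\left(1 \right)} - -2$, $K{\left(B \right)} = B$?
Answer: $719940 - 221520 \sqrt{3} \approx 3.3626 \cdot 10^{5}$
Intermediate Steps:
$E = 3$ ($E = 1 - -2 = 1 + 2 = 3$)
$u = \sqrt{3} \approx 1.732$
$W{\left(p \right)} = -2 + 4 \sqrt{3}$ ($W{\left(p \right)} = \left(3 - 2\right) \left(4 \sqrt{3} - 2\right) = 1 \left(-2 + 4 \sqrt{3}\right) = -2 + 4 \sqrt{3}$)
$13845 W^{2}{\left(6 \right)} = 13845 \left(-2 + 4 \sqrt{3}\right)^{2}$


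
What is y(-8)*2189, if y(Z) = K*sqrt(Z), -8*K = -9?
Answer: 19701*I*sqrt(2)/4 ≈ 6965.4*I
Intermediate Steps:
K = 9/8 (K = -1/8*(-9) = 9/8 ≈ 1.1250)
y(Z) = 9*sqrt(Z)/8
y(-8)*2189 = (9*sqrt(-8)/8)*2189 = (9*(2*I*sqrt(2))/8)*2189 = (9*I*sqrt(2)/4)*2189 = 19701*I*sqrt(2)/4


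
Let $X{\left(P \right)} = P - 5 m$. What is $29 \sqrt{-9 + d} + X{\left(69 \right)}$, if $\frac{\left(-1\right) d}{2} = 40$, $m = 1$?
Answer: $64 + 29 i \sqrt{89} \approx 64.0 + 273.59 i$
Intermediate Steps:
$d = -80$ ($d = \left(-2\right) 40 = -80$)
$X{\left(P \right)} = -5 + P$ ($X{\left(P \right)} = P - 5 = -5 + P$)
$29 \sqrt{-9 + d} + X{\left(69 \right)} = 29 \sqrt{-9 - 80} + \left(-5 + 69\right) = 29 \sqrt{-89} + 64 = 29 i \sqrt{89} + 64 = 64 + 29 i \sqrt{89}$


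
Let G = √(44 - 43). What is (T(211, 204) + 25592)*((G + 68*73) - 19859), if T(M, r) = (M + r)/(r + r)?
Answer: -77761209097/204 ≈ -3.8118e+8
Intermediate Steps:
G = 1 (G = √1 = 1)
T(M, r) = (M + r)/(2*r) (T(M, r) = (M + r)/((2*r)) = (M + r)*(1/(2*r)) = (M + r)/(2*r))
(T(211, 204) + 25592)*((G + 68*73) - 19859) = ((½)*(211 + 204)/204 + 25592)*((1 + 68*73) - 19859) = ((½)*(1/204)*415 + 25592)*((1 + 4964) - 19859) = (415/408 + 25592)*(4965 - 19859) = (10441951/408)*(-14894) = -77761209097/204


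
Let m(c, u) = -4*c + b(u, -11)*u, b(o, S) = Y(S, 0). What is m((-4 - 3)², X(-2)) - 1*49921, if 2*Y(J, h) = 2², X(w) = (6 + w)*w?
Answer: -50133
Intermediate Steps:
X(w) = w*(6 + w)
Y(J, h) = 2 (Y(J, h) = (½)*2² = (½)*4 = 2)
b(o, S) = 2
m(c, u) = -4*c + 2*u
m((-4 - 3)², X(-2)) - 1*49921 = (-4*(-4 - 3)² + 2*(-2*(6 - 2))) - 1*49921 = (-4*(-7)² + 2*(-2*4)) - 49921 = (-4*49 + 2*(-8)) - 49921 = (-196 - 16) - 49921 = -212 - 49921 = -50133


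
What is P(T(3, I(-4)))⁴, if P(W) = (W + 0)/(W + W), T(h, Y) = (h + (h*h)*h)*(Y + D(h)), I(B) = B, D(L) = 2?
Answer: 1/16 ≈ 0.062500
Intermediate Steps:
T(h, Y) = (2 + Y)*(h + h³) (T(h, Y) = (h + (h*h)*h)*(Y + 2) = (h + h²*h)*(2 + Y) = (h + h³)*(2 + Y) = (2 + Y)*(h + h³))
P(W) = ½ (P(W) = W/((2*W)) = W*(1/(2*W)) = ½)
P(T(3, I(-4)))⁴ = (½)⁴ = 1/16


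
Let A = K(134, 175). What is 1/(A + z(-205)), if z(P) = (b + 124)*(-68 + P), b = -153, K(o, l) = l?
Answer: 1/8092 ≈ 0.00012358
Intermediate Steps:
z(P) = 1972 - 29*P (z(P) = (-153 + 124)*(-68 + P) = -29*(-68 + P) = 1972 - 29*P)
A = 175
1/(A + z(-205)) = 1/(175 + (1972 - 29*(-205))) = 1/(175 + (1972 + 5945)) = 1/(175 + 7917) = 1/8092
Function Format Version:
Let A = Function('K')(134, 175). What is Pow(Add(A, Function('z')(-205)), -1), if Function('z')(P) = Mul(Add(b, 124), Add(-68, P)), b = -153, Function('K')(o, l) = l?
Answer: Rational(1, 8092) ≈ 0.00012358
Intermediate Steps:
Function('z')(P) = Add(1972, Mul(-29, P)) (Function('z')(P) = Mul(Add(-153, 124), Add(-68, P)) = Mul(-29, Add(-68, P)) = Add(1972, Mul(-29, P)))
A = 175
Pow(Add(A, Function('z')(-205)), -1) = Pow(Add(175, Add(1972, Mul(-29, -205))), -1) = Pow(Add(175, Add(1972, 5945)), -1) = Pow(Add(175, 7917), -1) = Pow(8092, -1) = Rational(1, 8092)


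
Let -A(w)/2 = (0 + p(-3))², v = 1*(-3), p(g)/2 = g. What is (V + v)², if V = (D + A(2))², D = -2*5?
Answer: 45171841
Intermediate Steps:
p(g) = 2*g
D = -10
v = -3
A(w) = -72 (A(w) = -2*(0 + 2*(-3))² = -2*(0 - 6)² = -2*(-6)² = -2*36 = -72)
V = 6724 (V = (-10 - 72)² = (-82)² = 6724)
(V + v)² = (6724 - 3)² = 6721² = 45171841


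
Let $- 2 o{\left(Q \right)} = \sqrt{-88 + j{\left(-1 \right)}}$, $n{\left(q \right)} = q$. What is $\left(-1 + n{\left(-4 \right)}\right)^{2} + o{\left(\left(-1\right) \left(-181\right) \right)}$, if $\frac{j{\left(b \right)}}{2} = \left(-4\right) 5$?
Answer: $25 - 4 i \sqrt{2} \approx 25.0 - 5.6569 i$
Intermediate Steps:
$j{\left(b \right)} = -40$ ($j{\left(b \right)} = 2 \left(\left(-4\right) 5\right) = 2 \left(-20\right) = -40$)
$o{\left(Q \right)} = - 4 i \sqrt{2}$ ($o{\left(Q \right)} = - \frac{\sqrt{-88 - 40}}{2} = - \frac{\sqrt{-128}}{2} = - \frac{8 i \sqrt{2}}{2} = - 4 i \sqrt{2}$)
$\left(-1 + n{\left(-4 \right)}\right)^{2} + o{\left(\left(-1\right) \left(-181\right) \right)} = \left(-1 - 4\right)^{2} - 4 i \sqrt{2} = \left(-5\right)^{2} - 4 i \sqrt{2} = 25 - 4 i \sqrt{2}$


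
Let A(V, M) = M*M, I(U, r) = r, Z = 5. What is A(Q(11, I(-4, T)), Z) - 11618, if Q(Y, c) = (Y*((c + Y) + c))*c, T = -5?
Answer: -11593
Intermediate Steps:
Q(Y, c) = Y*c*(Y + 2*c) (Q(Y, c) = (Y*((Y + c) + c))*c = (Y*(Y + 2*c))*c = Y*c*(Y + 2*c))
A(V, M) = M²
A(Q(11, I(-4, T)), Z) - 11618 = 5² - 11618 = 25 - 11618 = -11593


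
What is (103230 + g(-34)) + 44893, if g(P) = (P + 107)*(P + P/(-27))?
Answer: 3934789/27 ≈ 1.4573e+5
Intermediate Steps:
g(P) = 26*P*(107 + P)/27 (g(P) = (107 + P)*(P + P*(-1/27)) = (107 + P)*(P - P/27) = (107 + P)*(26*P/27) = 26*P*(107 + P)/27)
(103230 + g(-34)) + 44893 = (103230 + (26/27)*(-34)*(107 - 34)) + 44893 = (103230 + (26/27)*(-34)*73) + 44893 = (103230 - 64532/27) + 44893 = 2722678/27 + 44893 = 3934789/27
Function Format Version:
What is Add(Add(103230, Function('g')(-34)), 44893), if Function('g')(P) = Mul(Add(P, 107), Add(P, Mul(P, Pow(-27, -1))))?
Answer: Rational(3934789, 27) ≈ 1.4573e+5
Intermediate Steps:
Function('g')(P) = Mul(Rational(26, 27), P, Add(107, P)) (Function('g')(P) = Mul(Add(107, P), Add(P, Mul(P, Rational(-1, 27)))) = Mul(Add(107, P), Add(P, Mul(Rational(-1, 27), P))) = Mul(Add(107, P), Mul(Rational(26, 27), P)) = Mul(Rational(26, 27), P, Add(107, P)))
Add(Add(103230, Function('g')(-34)), 44893) = Add(Add(103230, Mul(Rational(26, 27), -34, Add(107, -34))), 44893) = Add(Add(103230, Mul(Rational(26, 27), -34, 73)), 44893) = Add(Add(103230, Rational(-64532, 27)), 44893) = Add(Rational(2722678, 27), 44893) = Rational(3934789, 27)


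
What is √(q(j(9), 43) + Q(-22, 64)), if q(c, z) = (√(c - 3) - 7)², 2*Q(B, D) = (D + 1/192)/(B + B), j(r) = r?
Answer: √(60521406 - 15611904*√6)/1056 ≈ 4.4699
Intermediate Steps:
Q(B, D) = (1/192 + D)/(4*B) (Q(B, D) = ((D + 1/192)/(B + B))/2 = ((D + 1/192)/((2*B)))/2 = ((1/192 + D)*(1/(2*B)))/2 = ((1/192 + D)/(2*B))/2 = (1/192 + D)/(4*B))
q(c, z) = (-7 + √(-3 + c))² (q(c, z) = (√(-3 + c) - 7)² = (-7 + √(-3 + c))²)
√(q(j(9), 43) + Q(-22, 64)) = √((-7 + √(-3 + 9))² + (1/768)*(1 + 192*64)/(-22)) = √((-7 + √6)² + (1/768)*(-1/22)*(1 + 12288)) = √((-7 + √6)² + (1/768)*(-1/22)*12289) = √((-7 + √6)² - 12289/16896) = √(-12289/16896 + (-7 + √6)²)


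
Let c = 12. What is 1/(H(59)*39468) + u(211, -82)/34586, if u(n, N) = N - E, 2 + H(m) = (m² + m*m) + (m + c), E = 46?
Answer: -17759951219/4798798991844 ≈ -0.0037009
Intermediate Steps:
H(m) = 10 + m + 2*m² (H(m) = -2 + ((m² + m*m) + (m + 12)) = -2 + ((m² + m²) + (12 + m)) = -2 + (2*m² + (12 + m)) = -2 + (12 + m + 2*m²) = 10 + m + 2*m²)
u(n, N) = -46 + N (u(n, N) = N - 1*46 = N - 46 = -46 + N)
1/(H(59)*39468) + u(211, -82)/34586 = 1/((10 + 59 + 2*59²)*39468) + (-46 - 82)/34586 = (1/39468)/(10 + 59 + 2*3481) - 128*1/34586 = (1/39468)/(10 + 59 + 6962) - 64/17293 = (1/39468)/7031 - 64/17293 = (1/7031)*(1/39468) - 64/17293 = 1/277499508 - 64/17293 = -17759951219/4798798991844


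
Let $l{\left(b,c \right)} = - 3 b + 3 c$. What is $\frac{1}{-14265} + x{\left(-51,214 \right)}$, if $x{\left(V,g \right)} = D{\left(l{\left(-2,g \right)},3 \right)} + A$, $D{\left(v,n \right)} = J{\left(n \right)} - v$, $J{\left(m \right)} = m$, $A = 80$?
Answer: $- \frac{8059726}{14265} \approx -565.0$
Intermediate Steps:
$D{\left(v,n \right)} = n - v$
$x{\left(V,g \right)} = 77 - 3 g$ ($x{\left(V,g \right)} = \left(3 - \left(\left(-3\right) \left(-2\right) + 3 g\right)\right) + 80 = \left(3 - \left(6 + 3 g\right)\right) + 80 = \left(-3 - 3 g\right) + 80 = 77 - 3 g$)
$\frac{1}{-14265} + x{\left(-51,214 \right)} = \frac{1}{-14265} + \left(77 - 642\right) = - \frac{1}{14265} + \left(77 - 642\right) = - \frac{1}{14265} - 565 = - \frac{8059726}{14265}$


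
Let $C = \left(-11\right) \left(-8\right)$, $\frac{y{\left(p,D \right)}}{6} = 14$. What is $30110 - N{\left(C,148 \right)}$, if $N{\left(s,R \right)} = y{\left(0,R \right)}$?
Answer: $30026$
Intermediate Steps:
$y{\left(p,D \right)} = 84$ ($y{\left(p,D \right)} = 6 \cdot 14 = 84$)
$C = 88$
$N{\left(s,R \right)} = 84$
$30110 - N{\left(C,148 \right)} = 30110 - 84 = 30026$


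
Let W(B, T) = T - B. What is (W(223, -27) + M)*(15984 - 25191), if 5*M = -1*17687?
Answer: 174352959/5 ≈ 3.4871e+7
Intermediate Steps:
M = -17687/5 (M = (-1*17687)/5 = (⅕)*(-17687) = -17687/5 ≈ -3537.4)
(W(223, -27) + M)*(15984 - 25191) = ((-27 - 1*223) - 17687/5)*(15984 - 25191) = ((-27 - 223) - 17687/5)*(-9207) = (-250 - 17687/5)*(-9207) = -18937/5*(-9207) = 174352959/5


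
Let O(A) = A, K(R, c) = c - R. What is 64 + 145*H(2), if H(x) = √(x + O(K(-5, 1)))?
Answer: 64 + 290*√2 ≈ 474.12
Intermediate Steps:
H(x) = √(6 + x) (H(x) = √(x + (1 - 1*(-5))) = √(x + (1 + 5)) = √(x + 6) = √(6 + x))
64 + 145*H(2) = 64 + 145*√(6 + 2) = 64 + 145*√8 = 64 + 145*(2*√2) = 64 + 290*√2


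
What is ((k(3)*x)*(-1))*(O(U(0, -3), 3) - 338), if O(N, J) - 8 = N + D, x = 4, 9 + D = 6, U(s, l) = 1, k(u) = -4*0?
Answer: 0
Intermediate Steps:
k(u) = 0
D = -3 (D = -9 + 6 = -3)
O(N, J) = 5 + N (O(N, J) = 8 + (N - 3) = 8 + (-3 + N) = 5 + N)
((k(3)*x)*(-1))*(O(U(0, -3), 3) - 338) = ((0*4)*(-1))*((5 + 1) - 338) = (0*(-1))*(6 - 338) = 0*(-332) = 0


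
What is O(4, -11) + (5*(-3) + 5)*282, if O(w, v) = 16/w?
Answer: -2816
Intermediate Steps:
O(4, -11) + (5*(-3) + 5)*282 = 16/4 + (5*(-3) + 5)*282 = 16*(¼) + (-15 + 5)*282 = 4 - 10*282 = 4 - 2820 = -2816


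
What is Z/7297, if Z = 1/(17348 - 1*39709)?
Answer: -1/163168217 ≈ -6.1286e-9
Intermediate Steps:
Z = -1/22361 (Z = 1/(17348 - 39709) = 1/(-22361) = -1/22361 ≈ -4.4721e-5)
Z/7297 = -1/22361/7297 = -1/22361*1/7297 = -1/163168217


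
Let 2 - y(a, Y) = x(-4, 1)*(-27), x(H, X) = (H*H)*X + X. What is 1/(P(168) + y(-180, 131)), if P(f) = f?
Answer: 1/629 ≈ 0.0015898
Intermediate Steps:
x(H, X) = X + X*H**2 (x(H, X) = H**2*X + X = X*H**2 + X = X + X*H**2)
y(a, Y) = 461 (y(a, Y) = 2 - 1*(1 + (-4)**2)*(-27) = 2 - 1*(1 + 16)*(-27) = 2 - 1*17*(-27) = 2 - 17*(-27) = 2 - 1*(-459) = 2 + 459 = 461)
1/(P(168) + y(-180, 131)) = 1/(168 + 461) = 1/629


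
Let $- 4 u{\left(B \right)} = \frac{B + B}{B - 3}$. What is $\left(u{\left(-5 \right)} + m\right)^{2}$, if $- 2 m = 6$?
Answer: $\frac{2809}{256} \approx 10.973$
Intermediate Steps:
$m = -3$ ($m = \left(- \frac{1}{2}\right) 6 = -3$)
$u{\left(B \right)} = - \frac{B}{2 \left(-3 + B\right)}$ ($u{\left(B \right)} = - \frac{\left(B + B\right) \frac{1}{B - 3}}{4} = - \frac{2 B \frac{1}{-3 + B}}{4} = - \frac{B}{2 \left(-3 + B\right)}$)
$\left(u{\left(-5 \right)} + m\right)^{2} = \left(\left(-1\right) \left(-5\right) \frac{1}{-6 + 2 \left(-5\right)} - 3\right)^{2} = \left(\left(-1\right) \left(-5\right) \frac{1}{-6 - 10} - 3\right)^{2} = \left(\left(-1\right) \left(-5\right) \frac{1}{-16} - 3\right)^{2} = \left(\left(-1\right) \left(-5\right) \left(- \frac{1}{16}\right) - 3\right)^{2} = \left(- \frac{5}{16} - 3\right)^{2} = \left(- \frac{53}{16}\right)^{2} = \frac{2809}{256}$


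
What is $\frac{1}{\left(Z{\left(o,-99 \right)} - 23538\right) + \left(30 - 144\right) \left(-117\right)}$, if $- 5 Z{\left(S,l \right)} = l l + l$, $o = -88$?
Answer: $- \frac{5}{60702} \approx -8.237 \cdot 10^{-5}$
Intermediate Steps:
$Z{\left(S,l \right)} = - \frac{l}{5} - \frac{l^{2}}{5}$ ($Z{\left(S,l \right)} = - \frac{l l + l}{5} = - \frac{l^{2} + l}{5} = - \frac{l + l^{2}}{5} = - \frac{l}{5} - \frac{l^{2}}{5}$)
$\frac{1}{\left(Z{\left(o,-99 \right)} - 23538\right) + \left(30 - 144\right) \left(-117\right)} = \frac{1}{\left(\left(- \frac{1}{5}\right) \left(-99\right) \left(1 - 99\right) - 23538\right) + \left(30 - 144\right) \left(-117\right)} = \frac{1}{\left(\left(- \frac{1}{5}\right) \left(-99\right) \left(-98\right) - 23538\right) - -13338} = \frac{1}{\left(- \frac{9702}{5} - 23538\right) + 13338} = \frac{1}{- \frac{127392}{5} + 13338} = \frac{1}{- \frac{60702}{5}} = - \frac{5}{60702}$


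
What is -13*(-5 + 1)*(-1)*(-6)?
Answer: 312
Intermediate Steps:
-13*(-5 + 1)*(-1)*(-6) = -(-52)*(-1)*(-6) = -13*4*(-6) = -52*(-6) = 312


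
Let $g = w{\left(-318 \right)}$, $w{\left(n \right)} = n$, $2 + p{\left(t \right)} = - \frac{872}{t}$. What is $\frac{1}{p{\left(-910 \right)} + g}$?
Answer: $- \frac{455}{145164} \approx -0.0031344$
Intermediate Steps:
$p{\left(t \right)} = -2 - \frac{872}{t}$
$g = -318$
$\frac{1}{p{\left(-910 \right)} + g} = \frac{1}{\left(-2 - \frac{872}{-910}\right) - 318} = \frac{1}{\left(-2 - - \frac{436}{455}\right) - 318} = \frac{1}{\left(-2 + \frac{436}{455}\right) - 318} = \frac{1}{- \frac{474}{455} - 318} = \frac{1}{- \frac{145164}{455}} = - \frac{455}{145164}$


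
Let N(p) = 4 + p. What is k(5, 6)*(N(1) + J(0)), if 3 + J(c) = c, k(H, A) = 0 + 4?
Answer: 8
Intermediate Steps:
k(H, A) = 4
J(c) = -3 + c
k(5, 6)*(N(1) + J(0)) = 4*((4 + 1) + (-3 + 0)) = 4*(5 - 3) = 4*2 = 8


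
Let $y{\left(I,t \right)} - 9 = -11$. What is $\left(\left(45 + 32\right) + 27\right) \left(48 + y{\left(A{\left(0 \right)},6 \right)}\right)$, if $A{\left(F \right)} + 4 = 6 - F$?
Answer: $4784$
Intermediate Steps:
$A{\left(F \right)} = 2 - F$ ($A{\left(F \right)} = -4 - \left(-6 + F\right) = 2 - F$)
$y{\left(I,t \right)} = -2$ ($y{\left(I,t \right)} = 9 - 11 = -2$)
$\left(\left(45 + 32\right) + 27\right) \left(48 + y{\left(A{\left(0 \right)},6 \right)}\right) = \left(\left(45 + 32\right) + 27\right) \left(48 - 2\right) = \left(77 + 27\right) 46 = 104 \cdot 46 = 4784$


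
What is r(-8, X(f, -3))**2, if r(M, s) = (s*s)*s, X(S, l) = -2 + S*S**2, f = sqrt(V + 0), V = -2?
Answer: 1472 - 640*I*sqrt(2) ≈ 1472.0 - 905.1*I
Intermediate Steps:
f = I*sqrt(2) (f = sqrt(-2 + 0) = sqrt(-2) = I*sqrt(2) ≈ 1.4142*I)
X(S, l) = -2 + S**3
r(M, s) = s**3 (r(M, s) = s**2*s = s**3)
r(-8, X(f, -3))**2 = ((-2 + (I*sqrt(2))**3)**3)**2 = ((-2 - 2*I*sqrt(2))**3)**2 = (-2 - 2*I*sqrt(2))**6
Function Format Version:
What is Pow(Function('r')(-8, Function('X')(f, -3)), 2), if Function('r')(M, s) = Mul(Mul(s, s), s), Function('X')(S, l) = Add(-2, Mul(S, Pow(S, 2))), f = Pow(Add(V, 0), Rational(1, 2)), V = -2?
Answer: Add(1472, Mul(-640, I, Pow(2, Rational(1, 2)))) ≈ Add(1472.0, Mul(-905.10, I))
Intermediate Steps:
f = Mul(I, Pow(2, Rational(1, 2))) (f = Pow(Add(-2, 0), Rational(1, 2)) = Pow(-2, Rational(1, 2)) = Mul(I, Pow(2, Rational(1, 2))) ≈ Mul(1.4142, I))
Function('X')(S, l) = Add(-2, Pow(S, 3))
Function('r')(M, s) = Pow(s, 3) (Function('r')(M, s) = Mul(Pow(s, 2), s) = Pow(s, 3))
Pow(Function('r')(-8, Function('X')(f, -3)), 2) = Pow(Pow(Add(-2, Pow(Mul(I, Pow(2, Rational(1, 2))), 3)), 3), 2) = Pow(Pow(Add(-2, Mul(-2, I, Pow(2, Rational(1, 2)))), 3), 2) = Pow(Add(-2, Mul(-2, I, Pow(2, Rational(1, 2)))), 6)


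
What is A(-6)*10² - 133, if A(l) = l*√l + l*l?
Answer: 3467 - 600*I*√6 ≈ 3467.0 - 1469.7*I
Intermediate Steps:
A(l) = l² + l^(3/2) (A(l) = l^(3/2) + l² = l² + l^(3/2))
A(-6)*10² - 133 = ((-6)² + (-6)^(3/2))*10² - 133 = (36 - 6*I*√6)*100 - 133 = (3600 - 600*I*√6) - 133 = 3467 - 600*I*√6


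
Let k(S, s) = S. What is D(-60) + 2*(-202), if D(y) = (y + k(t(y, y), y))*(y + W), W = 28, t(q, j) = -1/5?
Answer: 7612/5 ≈ 1522.4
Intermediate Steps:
t(q, j) = -1/5 (t(q, j) = -1*1/5 = -1/5)
D(y) = (28 + y)*(-1/5 + y) (D(y) = (y - 1/5)*(y + 28) = (-1/5 + y)*(28 + y) = (28 + y)*(-1/5 + y))
D(-60) + 2*(-202) = (-28/5 + (-60)**2 + (139/5)*(-60)) + 2*(-202) = (-28/5 + 3600 - 1668) - 404 = 9632/5 - 404 = 7612/5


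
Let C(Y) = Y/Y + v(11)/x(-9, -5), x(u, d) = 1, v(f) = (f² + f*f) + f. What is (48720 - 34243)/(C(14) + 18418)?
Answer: 14477/18672 ≈ 0.77533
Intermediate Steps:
v(f) = f + 2*f² (v(f) = (f² + f²) + f = 2*f² + f = f + 2*f²)
C(Y) = 254 (C(Y) = Y/Y + (11*(1 + 2*11))/1 = 1 + (11*(1 + 22))*1 = 1 + (11*23)*1 = 1 + 253*1 = 1 + 253 = 254)
(48720 - 34243)/(C(14) + 18418) = (48720 - 34243)/(254 + 18418) = 14477/18672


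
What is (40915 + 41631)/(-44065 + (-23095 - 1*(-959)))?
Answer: -82546/66201 ≈ -1.2469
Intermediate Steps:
(40915 + 41631)/(-44065 + (-23095 - 1*(-959))) = 82546/(-44065 + (-23095 + 959)) = 82546/(-44065 - 22136) = 82546/(-66201) = 82546*(-1/66201) = -82546/66201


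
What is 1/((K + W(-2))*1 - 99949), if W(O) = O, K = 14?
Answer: -1/99937 ≈ -1.0006e-5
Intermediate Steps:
1/((K + W(-2))*1 - 99949) = 1/((14 - 2)*1 - 99949) = 1/(12*1 - 99949) = 1/(12 - 99949) = 1/(-99937) = -1/99937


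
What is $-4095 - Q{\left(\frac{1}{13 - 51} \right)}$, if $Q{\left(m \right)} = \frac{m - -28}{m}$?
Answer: $-3032$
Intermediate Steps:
$Q{\left(m \right)} = \frac{28 + m}{m}$ ($Q{\left(m \right)} = \frac{m + 28}{m} = \frac{28 + m}{m}$)
$-4095 - Q{\left(\frac{1}{13 - 51} \right)} = -4095 - \frac{28 + \frac{1}{13 - 51}}{\frac{1}{13 - 51}} = -4095 - \frac{28 + \frac{1}{-38}}{\frac{1}{-38}} = -4095 - \frac{28 - \frac{1}{38}}{- \frac{1}{38}} = -4095 - \left(-38\right) \frac{1063}{38} = -4095 - -1063 = -4095 + 1063 = -3032$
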